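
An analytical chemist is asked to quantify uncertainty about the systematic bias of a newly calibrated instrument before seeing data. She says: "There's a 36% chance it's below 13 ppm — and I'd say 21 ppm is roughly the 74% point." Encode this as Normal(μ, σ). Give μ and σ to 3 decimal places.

For Normal(μ,σ), the p-quantile is μ + z_p·σ. Here z_{0.36} = -0.3585, z_{0.74} = 0.6433.
So 13 = μ − 0.3585σ and 21 = μ + 0.6433σ.
Subtracting: σ = (21 − 13)/(0.6433 − (-0.3585)) = 7.986.
Then μ = 13 − (-0.3585)·7.986 = 15.863.

μ = 15.863, σ = 7.986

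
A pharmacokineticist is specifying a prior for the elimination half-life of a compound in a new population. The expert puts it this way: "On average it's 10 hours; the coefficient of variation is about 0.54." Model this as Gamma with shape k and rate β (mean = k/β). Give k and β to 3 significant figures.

For Gamma(k, rate β): mean = k/β, variance = k/β², so CV = 1/√k.
CV = 0.54, hence k = 1/CV² = 3.43.
Then β = k/mean = 3.43/10 = 0.343.

k ≈ 3.43, β ≈ 0.343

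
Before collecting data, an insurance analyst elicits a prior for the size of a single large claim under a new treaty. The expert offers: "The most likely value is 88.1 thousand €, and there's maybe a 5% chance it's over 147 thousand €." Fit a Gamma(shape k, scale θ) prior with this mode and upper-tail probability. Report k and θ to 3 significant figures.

k ≈ 11.7, θ ≈ 8.27

Gamma(k,θ) with k>1 has mode (k−1)θ, so θ = 88.1/(k−1).
Need P(X < 147) = 0.95 with θ tied to k this way. Start at k = 2, θ = 88.1: P(X<147) ≈ 0.497.
Too low — raise k to concentrate. Iterating converges to k ≈ 11.7.
Then θ = 88.1/(11.7−1) ≈ 8.27.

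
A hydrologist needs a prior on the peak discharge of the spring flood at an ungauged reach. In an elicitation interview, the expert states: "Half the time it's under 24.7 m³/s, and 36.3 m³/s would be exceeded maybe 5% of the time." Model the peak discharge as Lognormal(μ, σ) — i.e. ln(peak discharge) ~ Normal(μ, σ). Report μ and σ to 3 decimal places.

μ ≈ 3.207, σ ≈ 0.234

If T ~ Lognormal(μ,σ) then ln T ~ Normal(μ,σ), so the p-quantile of ln T is μ + z_p·σ.
ln(24.7) = 3.207 and ln(36.3) = 3.592; z_{0.5} = 0, z_{0.95} = 1.645.
σ = (3.592 − 3.207)/(1.645 − (0)) = 0.234.
μ = 3.207 − (0)·0.234 = 3.207.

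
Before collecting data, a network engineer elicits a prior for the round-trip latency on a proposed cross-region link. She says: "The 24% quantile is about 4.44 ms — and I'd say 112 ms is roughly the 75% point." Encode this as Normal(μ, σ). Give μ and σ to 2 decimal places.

μ = 59.46, σ = 77.90

For Normal(μ,σ), the p-quantile is μ + z_p·σ. Here z_{0.24} = -0.7063, z_{0.75} = 0.6745.
So 4.44 = μ − 0.7063σ and 112 = μ + 0.6745σ.
Subtracting: σ = (112 − 4.44)/(0.6745 − (-0.7063)) = 77.90.
Then μ = 4.44 − (-0.7063)·77.90 = 59.46.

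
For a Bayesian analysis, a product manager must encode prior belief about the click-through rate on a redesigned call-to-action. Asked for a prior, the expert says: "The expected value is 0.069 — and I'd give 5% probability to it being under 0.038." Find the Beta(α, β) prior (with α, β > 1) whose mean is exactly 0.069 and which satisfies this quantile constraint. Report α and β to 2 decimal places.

α ≈ 9.87, β ≈ 133.15

With mean 0.069 fixed, write α = 0.069s, β = 0.931s where s = α+β.
Need P(θ < 0.038) = 0.05 under Beta(0.069s, 0.931s). Normal approximation: (q−m)/√(m(1−m)/s) ≈ z_{0.05} = -1.64, so s ≈ 0.069·0.931·(-1.64)²/(0.038−0.069)² = 180.9.
At s = 180.9: P(θ<0.038) ≈ 0.030. Adjusting to match 0.05 gives s ≈ 143.02.
So α = 0.069·143.02 ≈ 9.87, β = 0.931·143.02 ≈ 133.15.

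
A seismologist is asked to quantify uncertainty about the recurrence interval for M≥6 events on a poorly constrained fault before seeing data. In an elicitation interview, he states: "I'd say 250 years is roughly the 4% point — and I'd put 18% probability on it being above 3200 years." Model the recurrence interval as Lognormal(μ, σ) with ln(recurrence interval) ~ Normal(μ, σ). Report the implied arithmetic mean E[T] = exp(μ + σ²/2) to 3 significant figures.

If T ~ Lognormal(μ,σ) then ln T ~ Normal(μ,σ), so the p-quantile of ln T is μ + z_p·σ.
ln(250) = 5.521 and ln(3200) = 8.071; z_{0.04} = -1.751, z_{0.82} = 0.9154.
σ = (8.071 − 5.521)/(0.9154 − (-1.751)) = 0.956.
μ = 5.521 − (-1.751)·0.956 = 7.196.
E[T] = exp(μ + σ²/2) = exp(7.196 + 0.4572) = 2110 years.

E[T] ≈ 2110 years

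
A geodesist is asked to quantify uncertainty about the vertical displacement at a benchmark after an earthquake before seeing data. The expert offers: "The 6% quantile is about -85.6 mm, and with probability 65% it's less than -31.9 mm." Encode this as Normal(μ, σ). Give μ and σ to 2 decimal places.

For Normal(μ,σ), the p-quantile is μ + z_p·σ. Here z_{0.06} = -1.555, z_{0.65} = 0.3853.
So -85.6 = μ − 1.555σ and -31.9 = μ + 0.3853σ.
Subtracting: σ = (-31.9 − -85.6)/(0.3853 − (-1.555)) = 27.68.
Then μ = -85.6 − (-1.555)·27.68 = -42.57.

μ = -42.57, σ = 27.68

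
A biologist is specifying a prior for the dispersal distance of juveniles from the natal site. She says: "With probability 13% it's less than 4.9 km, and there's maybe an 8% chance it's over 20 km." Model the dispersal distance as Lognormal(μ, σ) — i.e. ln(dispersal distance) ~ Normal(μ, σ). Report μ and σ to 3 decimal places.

If T ~ Lognormal(μ,σ) then ln T ~ Normal(μ,σ), so the p-quantile of ln T is μ + z_p·σ.
ln(4.9) = 1.589 and ln(20) = 2.996; z_{0.13} = -1.126, z_{0.92} = 1.405.
σ = (2.996 − 1.589)/(1.405 − (-1.126)) = 0.556.
μ = 1.589 − (-1.126)·0.556 = 2.215.

μ ≈ 2.215, σ ≈ 0.556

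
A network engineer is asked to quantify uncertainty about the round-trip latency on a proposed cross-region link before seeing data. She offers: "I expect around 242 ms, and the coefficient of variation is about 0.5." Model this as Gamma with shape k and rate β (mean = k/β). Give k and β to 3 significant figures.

For Gamma(k, rate β): mean = k/β, variance = k/β², so CV = 1/√k.
CV = 0.5, hence k = 1/CV² = 4.
Then β = k/mean = 4/242 = 0.0165.

k ≈ 4, β ≈ 0.0165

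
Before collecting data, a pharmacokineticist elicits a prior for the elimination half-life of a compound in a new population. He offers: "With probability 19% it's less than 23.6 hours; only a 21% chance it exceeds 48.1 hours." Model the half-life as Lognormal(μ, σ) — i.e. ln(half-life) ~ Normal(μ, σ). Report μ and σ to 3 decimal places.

μ ≈ 3.532, σ ≈ 0.423

If T ~ Lognormal(μ,σ) then ln T ~ Normal(μ,σ), so the p-quantile of ln T is μ + z_p·σ.
ln(23.6) = 3.161 and ln(48.1) = 3.873; z_{0.19} = -0.8779, z_{0.79} = 0.8064.
σ = (3.873 − 3.161)/(0.8064 − (-0.8779)) = 0.423.
μ = 3.161 − (-0.8779)·0.423 = 3.532.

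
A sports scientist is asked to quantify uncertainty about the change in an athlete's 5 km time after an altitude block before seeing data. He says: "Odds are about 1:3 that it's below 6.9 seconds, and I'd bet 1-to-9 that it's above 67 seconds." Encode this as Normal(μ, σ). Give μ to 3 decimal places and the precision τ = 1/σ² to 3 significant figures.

μ = 27.624, τ = 0.00106

The p-quantile of Normal(μ,σ) is μ + z_p·σ, with z_{0.25} = -0.6745 and z_{0.9} = 1.282.
Eliminate σ: μ = (z₂·x₁ − z₁·x₂)/(z₂ − z₁) = (1.282·6.9 − (-0.6745)·67)/1.956 = 27.624.
Then σ = (x₂ − x₁)/(z₂ − z₁) = (67 − 6.9)/1.956 = 30.725.
Precision τ = 1/σ² = 1/30.73² = 0.00106.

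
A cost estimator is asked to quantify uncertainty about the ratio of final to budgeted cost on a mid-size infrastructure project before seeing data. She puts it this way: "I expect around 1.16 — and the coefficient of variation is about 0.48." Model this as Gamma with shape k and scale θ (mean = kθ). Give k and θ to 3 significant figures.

For Gamma(k, scale θ): mean = kθ, variance = kθ², so CV = 1/√k.
CV = 0.48, hence k = 1/CV² = 4.34.
Then θ = mean/k = 1.16/4.34 = 0.267.

k ≈ 4.34, θ ≈ 0.267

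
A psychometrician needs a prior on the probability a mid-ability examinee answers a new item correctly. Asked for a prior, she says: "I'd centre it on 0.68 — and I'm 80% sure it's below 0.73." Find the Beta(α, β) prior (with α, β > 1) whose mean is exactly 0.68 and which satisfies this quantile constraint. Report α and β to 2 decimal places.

With mean 0.68 fixed, write α = 0.68s, β = 0.32s where s = α+β.
Need P(θ < 0.73) = 0.8 under Beta(0.68s, 0.32s). Normal approximation: (q−m)/√(m(1−m)/s) ≈ z_{0.8} = 0.842, so s ≈ 0.68·0.32·(0.842)²/(0.73−0.68)² = 61.7.
At s = 61.7: P(θ<0.73) ≈ 0.797. Adjusting to match 0.8 gives s ≈ 62.95.
So α = 0.68·62.95 ≈ 42.80, β = 0.32·62.95 ≈ 20.14.

α ≈ 42.80, β ≈ 20.14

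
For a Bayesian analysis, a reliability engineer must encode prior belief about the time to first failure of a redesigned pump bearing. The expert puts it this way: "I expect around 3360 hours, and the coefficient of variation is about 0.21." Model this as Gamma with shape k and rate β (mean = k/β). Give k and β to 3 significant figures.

k ≈ 22.7, β ≈ 0.00675

For Gamma(k, rate β): mean = k/β, variance = k/β², so CV = 1/√k.
CV = 0.21, hence k = 1/CV² = 22.7.
Then β = k/mean = 22.7/3360 = 0.00675.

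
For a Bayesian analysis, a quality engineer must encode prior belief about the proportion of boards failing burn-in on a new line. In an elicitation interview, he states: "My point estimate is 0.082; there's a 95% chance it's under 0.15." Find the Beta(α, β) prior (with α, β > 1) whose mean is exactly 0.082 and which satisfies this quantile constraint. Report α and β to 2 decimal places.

α ≈ 4.49, β ≈ 50.24

With mean 0.082 fixed, write α = 0.082s, β = 0.918s where s = α+β.
Need P(θ < 0.15) = 0.95 under Beta(0.082s, 0.918s). Normal approximation: (q−m)/√(m(1−m)/s) ≈ z_{0.95} = 1.64, so s ≈ 0.082·0.918·(1.64)²/(0.15−0.082)² = 44.0.
At s = 44.0: P(θ<0.15) ≈ 0.934. Adjusting to match 0.95 gives s ≈ 54.73.
So α = 0.082·54.73 ≈ 4.49, β = 0.918·54.73 ≈ 50.24.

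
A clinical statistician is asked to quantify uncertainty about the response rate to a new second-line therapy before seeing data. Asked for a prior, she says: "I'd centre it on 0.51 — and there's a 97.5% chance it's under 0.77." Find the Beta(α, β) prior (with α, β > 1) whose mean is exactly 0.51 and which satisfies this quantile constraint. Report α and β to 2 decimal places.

With mean 0.51 fixed, write α = 0.51s, β = 0.49s where s = α+β.
Need P(θ < 0.77) = 0.975 under Beta(0.51s, 0.49s). Normal approximation: (q−m)/√(m(1−m)/s) ≈ z_{0.975} = 1.96, so s ≈ 0.51·0.49·(1.96)²/(0.77−0.51)² = 14.2.
At s = 14.2: P(θ<0.77) ≈ 0.982. Adjusting to match 0.975 gives s ≈ 12.49.
So α = 0.51·12.49 ≈ 6.37, β = 0.49·12.49 ≈ 6.12.

α ≈ 6.37, β ≈ 6.12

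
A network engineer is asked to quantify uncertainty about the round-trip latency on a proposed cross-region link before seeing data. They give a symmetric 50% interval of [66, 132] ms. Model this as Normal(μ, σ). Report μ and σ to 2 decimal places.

μ = 99.00, σ = 48.93

A symmetric 50% interval runs μ ± z·σ with z = 0.6745.
Half-width = 33, so σ = 33/0.6745 = 48.93.
μ is the interval midpoint, 99.00.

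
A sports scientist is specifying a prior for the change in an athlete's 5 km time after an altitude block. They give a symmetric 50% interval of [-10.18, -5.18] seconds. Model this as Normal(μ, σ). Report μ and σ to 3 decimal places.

μ = -7.680, σ = 3.707

A symmetric 50% interval runs μ ± z·σ with z = 0.6745.
Half-width = 2.5, so σ = 2.5/0.6745 = 3.707.
μ is the interval midpoint, -7.680.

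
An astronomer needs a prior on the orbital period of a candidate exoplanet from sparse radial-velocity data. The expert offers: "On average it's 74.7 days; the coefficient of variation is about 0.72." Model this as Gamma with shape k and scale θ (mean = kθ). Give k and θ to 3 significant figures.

k ≈ 1.93, θ ≈ 38.7

For Gamma(k, scale θ): mean = kθ, variance = kθ², so CV = 1/√k.
CV = 0.72, hence k = 1/CV² = 1.93.
Then θ = mean/k = 74.7/1.93 = 38.7.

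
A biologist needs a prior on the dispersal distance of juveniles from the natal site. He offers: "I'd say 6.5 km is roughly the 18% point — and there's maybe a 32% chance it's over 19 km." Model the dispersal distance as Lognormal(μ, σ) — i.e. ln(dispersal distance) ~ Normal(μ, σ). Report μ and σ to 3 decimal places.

μ ≈ 2.582, σ ≈ 0.776

If T ~ Lognormal(μ,σ) then ln T ~ Normal(μ,σ), so the p-quantile of ln T is μ + z_p·σ.
ln(6.5) = 1.872 and ln(19) = 2.944; z_{0.18} = -0.9154, z_{0.68} = 0.4677.
σ = (2.944 − 1.872)/(0.4677 − (-0.9154)) = 0.776.
μ = 1.872 − (-0.9154)·0.776 = 2.582.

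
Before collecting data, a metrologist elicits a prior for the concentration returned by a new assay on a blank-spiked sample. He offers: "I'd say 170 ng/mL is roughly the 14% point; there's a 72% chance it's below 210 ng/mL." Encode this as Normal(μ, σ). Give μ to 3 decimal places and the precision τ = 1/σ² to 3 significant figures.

μ = 195.982, τ = 0.00173

For Normal(μ,σ), the p-quantile is μ + z_p·σ. Here z_{0.14} = -1.08, z_{0.72} = 0.5828.
So 170 = μ − 1.08σ and 210 = μ + 0.5828σ.
Subtracting: σ = (210 − 170)/(0.5828 − (-1.08)) = 24.051.
Then μ = 170 − (-1.08)·24.051 = 195.982.
Precision τ = 1/σ² = 1/24.05² = 0.00173.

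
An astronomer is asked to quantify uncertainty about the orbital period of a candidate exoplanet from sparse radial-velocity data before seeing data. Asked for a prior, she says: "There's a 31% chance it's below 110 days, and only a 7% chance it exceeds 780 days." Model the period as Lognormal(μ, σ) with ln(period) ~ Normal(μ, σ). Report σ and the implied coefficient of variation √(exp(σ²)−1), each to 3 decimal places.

If T ~ Lognormal(μ,σ) then ln T ~ Normal(μ,σ), so the p-quantile of ln T is μ + z_p·σ.
ln(110) = 4.7 and ln(780) = 6.659; z_{0.31} = -0.4959, z_{0.93} = 1.476.
σ = (6.659 − 4.7)/(1.476 − (-0.4959)) = 0.993.
μ = 4.7 − (-0.4959)·0.993 = 5.193.
CV = √(exp(σ²)−1) = √(exp(0.9870)−1) = 1.297.

σ ≈ 0.993, CV ≈ 1.297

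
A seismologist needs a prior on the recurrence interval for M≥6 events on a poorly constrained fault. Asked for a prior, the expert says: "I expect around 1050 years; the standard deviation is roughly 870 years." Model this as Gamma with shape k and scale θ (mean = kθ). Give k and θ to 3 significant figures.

For Gamma(k, scale θ): mean = kθ, variance = kθ², so CV = 1/√k.
CV = SD/mean = 870/1050 = 0.8286, hence k = 1/CV² = 1.46.
Then θ = mean/k = 1050/1.46 = 721.

k ≈ 1.46, θ ≈ 721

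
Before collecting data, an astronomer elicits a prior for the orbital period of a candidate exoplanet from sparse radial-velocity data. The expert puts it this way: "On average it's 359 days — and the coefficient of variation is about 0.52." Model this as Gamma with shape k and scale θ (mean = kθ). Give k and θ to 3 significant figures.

k ≈ 3.7, θ ≈ 97.1

For Gamma(k, scale θ): mean = kθ, variance = kθ², so CV = 1/√k.
CV = 0.52, hence k = 1/CV² = 3.7.
Then θ = mean/k = 359/3.7 = 97.1.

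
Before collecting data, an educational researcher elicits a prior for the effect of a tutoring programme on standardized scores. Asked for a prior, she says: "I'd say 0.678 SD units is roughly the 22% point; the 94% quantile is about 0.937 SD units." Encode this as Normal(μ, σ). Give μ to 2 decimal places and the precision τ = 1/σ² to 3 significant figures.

μ = 0.76, τ = 80.7

The p-quantile of Normal(μ,σ) is μ + z_p·σ, with z_{0.22} = -0.7722 and z_{0.94} = 1.555.
Eliminate σ: μ = (z₂·x₁ − z₁·x₂)/(z₂ − z₁) = (1.555·0.678 − (-0.7722)·0.937)/2.327 = 0.76.
Then σ = (x₂ − x₁)/(z₂ − z₁) = (0.937 − 0.678)/2.327 = 0.11.
Precision τ = 1/σ² = 1/0.1113² = 80.7.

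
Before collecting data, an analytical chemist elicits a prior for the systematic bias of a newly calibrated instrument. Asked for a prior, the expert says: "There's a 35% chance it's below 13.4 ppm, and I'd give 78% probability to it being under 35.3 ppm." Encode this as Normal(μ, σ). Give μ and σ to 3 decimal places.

The p-quantile of Normal(μ,σ) is μ + z_p·σ, with z_{0.35} = -0.3853 and z_{0.78} = 0.7722.
Eliminate σ: μ = (z₂·x₁ − z₁·x₂)/(z₂ − z₁) = (0.7722·13.4 − (-0.3853)·35.3)/1.158 = 20.690.
Then σ = (x₂ − x₁)/(z₂ − z₁) = (35.3 − 13.4)/1.158 = 18.920.

μ = 20.690, σ = 18.920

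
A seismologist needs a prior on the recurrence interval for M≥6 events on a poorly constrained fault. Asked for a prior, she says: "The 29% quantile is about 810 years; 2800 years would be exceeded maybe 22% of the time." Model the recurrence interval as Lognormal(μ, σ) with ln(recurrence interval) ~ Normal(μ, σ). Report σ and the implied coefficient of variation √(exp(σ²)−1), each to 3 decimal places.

If T ~ Lognormal(μ,σ) then ln T ~ Normal(μ,σ), so the p-quantile of ln T is μ + z_p·σ.
ln(810) = 6.697 and ln(2800) = 7.937; z_{0.29} = -0.5534, z_{0.78} = 0.7722.
σ = (7.937 − 6.697)/(0.7722 − (-0.5534)) = 0.936.
μ = 6.697 − (-0.5534)·0.936 = 7.215.
CV = √(exp(σ²)−1) = √(exp(0.8755)−1) = 1.183.

σ ≈ 0.936, CV ≈ 1.183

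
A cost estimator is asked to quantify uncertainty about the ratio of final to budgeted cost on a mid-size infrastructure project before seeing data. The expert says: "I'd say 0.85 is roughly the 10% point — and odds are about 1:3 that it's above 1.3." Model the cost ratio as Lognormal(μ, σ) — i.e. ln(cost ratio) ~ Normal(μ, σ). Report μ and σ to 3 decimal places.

μ ≈ 0.116, σ ≈ 0.217

If T ~ Lognormal(μ,σ) then ln T ~ Normal(μ,σ), so the p-quantile of ln T is μ + z_p·σ.
ln(0.85) = -0.1625 and ln(1.3) = 0.2624; z_{0.1} = -1.282, z_{0.75} = 0.6745.
σ = (0.2624 − -0.1625)/(0.6745 − (-1.282)) = 0.217.
μ = -0.1625 − (-1.282)·0.217 = 0.116.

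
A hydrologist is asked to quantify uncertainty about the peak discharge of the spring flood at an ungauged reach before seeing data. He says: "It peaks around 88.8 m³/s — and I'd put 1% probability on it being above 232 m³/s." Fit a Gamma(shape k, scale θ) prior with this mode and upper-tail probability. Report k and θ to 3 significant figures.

k ≈ 6.04, θ ≈ 17.6

Gamma(k,θ) with k>1 has mode (k−1)θ, so θ = 88.8/(k−1).
Need P(X < 232) = 0.99 with θ tied to k this way. Start at k = 2, θ = 88.8: P(X<232) ≈ 0.735.
Too low — raise k to concentrate. Iterating converges to k ≈ 6.04.
Then θ = 88.8/(6.04−1) ≈ 17.6.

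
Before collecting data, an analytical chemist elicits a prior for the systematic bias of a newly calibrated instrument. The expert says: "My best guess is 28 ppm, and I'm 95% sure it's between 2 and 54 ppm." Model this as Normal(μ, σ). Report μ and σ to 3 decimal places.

μ = 28.000, σ = 13.266

A symmetric 95% interval runs μ ± z·σ with z = 1.96.
Half-width = 26, so σ = 26/1.96 = 13.266.
μ is the stated best guess, 28.000.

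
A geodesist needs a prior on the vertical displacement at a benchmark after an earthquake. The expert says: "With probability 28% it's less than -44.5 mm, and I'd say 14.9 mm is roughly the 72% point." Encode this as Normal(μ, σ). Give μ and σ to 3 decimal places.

The p-quantile of Normal(μ,σ) is μ + z_p·σ, with z_{0.28} = -0.5828 and z_{0.72} = 0.5828.
Eliminate σ: μ = (z₂·x₁ − z₁·x₂)/(z₂ − z₁) = (0.5828·-44.5 − (-0.5828)·14.9)/1.166 = -14.800.
Then σ = (x₂ − x₁)/(z₂ − z₁) = (14.9 − -44.5)/1.166 = 50.957.

μ = -14.800, σ = 50.957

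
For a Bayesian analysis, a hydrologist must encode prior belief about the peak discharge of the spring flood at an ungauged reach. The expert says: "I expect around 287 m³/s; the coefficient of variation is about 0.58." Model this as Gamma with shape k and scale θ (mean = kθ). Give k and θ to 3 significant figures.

k ≈ 2.97, θ ≈ 96.5

For Gamma(k, scale θ): mean = kθ, variance = kθ², so CV = 1/√k.
CV = 0.58, hence k = 1/CV² = 2.97.
Then θ = mean/k = 287/2.97 = 96.5.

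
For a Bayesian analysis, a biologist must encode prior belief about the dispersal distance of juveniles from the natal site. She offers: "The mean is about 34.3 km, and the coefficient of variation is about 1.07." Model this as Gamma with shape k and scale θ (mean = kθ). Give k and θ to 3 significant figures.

k ≈ 0.873, θ ≈ 39.3

For Gamma(k, scale θ): mean = kθ, variance = kθ², so CV = 1/√k.
CV = 1.07, hence k = 1/CV² = 0.873.
Then θ = mean/k = 34.3/0.873 = 39.3.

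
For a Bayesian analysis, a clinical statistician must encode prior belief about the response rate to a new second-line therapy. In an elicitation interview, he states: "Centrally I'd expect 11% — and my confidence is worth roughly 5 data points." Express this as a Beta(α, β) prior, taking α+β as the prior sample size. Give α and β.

Under the effective-sample-size interpretation, Beta(α, β) has prior mean α/(α+β) and prior sample size α+β.
So α+β = 5 and α/(α+β) = 0.11, giving α = 0.11·5 = 0.55 and β = 5 − 0.55 = 4.45.

α = 0.55, β = 4.45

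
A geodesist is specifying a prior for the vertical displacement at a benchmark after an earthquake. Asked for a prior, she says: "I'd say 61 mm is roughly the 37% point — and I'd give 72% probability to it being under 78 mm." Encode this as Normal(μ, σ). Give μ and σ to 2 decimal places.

μ = 67.17, σ = 18.59

For Normal(μ,σ), the p-quantile is μ + z_p·σ. Here z_{0.37} = -0.3319, z_{0.72} = 0.5828.
So 61 = μ − 0.3319σ and 78 = μ + 0.5828σ.
Subtracting: σ = (78 − 61)/(0.5828 − (-0.3319)) = 18.59.
Then μ = 61 − (-0.3319)·18.59 = 67.17.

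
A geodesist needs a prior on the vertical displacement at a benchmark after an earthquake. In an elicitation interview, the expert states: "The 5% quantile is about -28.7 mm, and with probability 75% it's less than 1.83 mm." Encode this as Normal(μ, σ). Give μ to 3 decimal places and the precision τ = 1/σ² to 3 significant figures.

For Normal(μ,σ), the p-quantile is μ + z_p·σ. Here z_{0.05} = -1.645, z_{0.75} = 0.6745.
So -28.7 = μ − 1.645σ and 1.83 = μ + 0.6745σ.
Subtracting: σ = (1.83 − -28.7)/(0.6745 − (-1.645)) = 13.163.
Then μ = -28.7 − (-1.645)·13.163 = -7.048.
Precision τ = 1/σ² = 1/13.16² = 0.00577.

μ = -7.048, τ = 0.00577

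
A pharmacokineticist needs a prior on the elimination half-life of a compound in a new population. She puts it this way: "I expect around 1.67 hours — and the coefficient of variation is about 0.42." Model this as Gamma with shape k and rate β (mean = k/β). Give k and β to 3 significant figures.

k ≈ 5.67, β ≈ 3.39

For Gamma(k, rate β): mean = k/β, variance = k/β², so CV = 1/√k.
CV = 0.42, hence k = 1/CV² = 5.67.
Then β = k/mean = 5.67/1.67 = 3.39.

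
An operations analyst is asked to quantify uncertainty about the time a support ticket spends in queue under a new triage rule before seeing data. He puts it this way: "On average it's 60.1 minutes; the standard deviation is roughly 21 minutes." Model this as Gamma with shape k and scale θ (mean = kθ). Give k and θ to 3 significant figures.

For Gamma(k, scale θ): mean = kθ, variance = kθ², so CV = 1/√k.
CV = SD/mean = 21/60.1 = 0.3494, hence k = 1/CV² = 8.19.
Then θ = mean/k = 60.1/8.19 = 7.34.

k ≈ 8.19, θ ≈ 7.34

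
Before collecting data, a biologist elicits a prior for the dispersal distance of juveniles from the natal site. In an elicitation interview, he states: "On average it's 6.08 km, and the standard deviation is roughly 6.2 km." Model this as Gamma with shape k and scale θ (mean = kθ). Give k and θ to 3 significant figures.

k ≈ 0.962, θ ≈ 6.32

For Gamma(k, scale θ): mean = kθ, variance = kθ², so CV = 1/√k.
CV = SD/mean = 6.2/6.08 = 1.02, hence k = 1/CV² = 0.962.
Then θ = mean/k = 6.08/0.962 = 6.32.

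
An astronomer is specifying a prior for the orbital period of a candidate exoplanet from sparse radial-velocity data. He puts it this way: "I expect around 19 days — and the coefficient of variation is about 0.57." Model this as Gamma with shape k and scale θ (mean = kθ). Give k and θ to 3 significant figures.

For Gamma(k, scale θ): mean = kθ, variance = kθ², so CV = 1/√k.
CV = 0.57, hence k = 1/CV² = 3.08.
Then θ = mean/k = 19/3.08 = 6.17.

k ≈ 3.08, θ ≈ 6.17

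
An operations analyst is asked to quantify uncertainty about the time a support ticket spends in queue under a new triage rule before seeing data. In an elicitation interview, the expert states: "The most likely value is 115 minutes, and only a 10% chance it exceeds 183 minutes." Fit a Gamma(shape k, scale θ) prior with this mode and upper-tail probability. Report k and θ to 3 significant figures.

Gamma(k,θ) with k>1 has mode (k−1)θ, so θ = 115/(k−1).
Need P(X < 183) = 0.9 with θ tied to k this way. Start at k = 2, θ = 115: P(X<183) ≈ 0.472.
Too low — raise k to concentrate. Iterating converges to k ≈ 9.7.
Then θ = 115/(9.7−1) ≈ 13.2.

k ≈ 9.7, θ ≈ 13.2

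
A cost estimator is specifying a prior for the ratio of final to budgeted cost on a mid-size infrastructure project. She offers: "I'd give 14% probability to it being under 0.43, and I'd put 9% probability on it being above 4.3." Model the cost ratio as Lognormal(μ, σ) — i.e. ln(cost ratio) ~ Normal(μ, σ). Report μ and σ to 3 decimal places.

μ ≈ 0.183, σ ≈ 0.951

If T ~ Lognormal(μ,σ) then ln T ~ Normal(μ,σ), so the p-quantile of ln T is μ + z_p·σ.
ln(0.43) = -0.844 and ln(4.3) = 1.459; z_{0.14} = -1.08, z_{0.91} = 1.341.
σ = (1.459 − -0.844)/(1.341 − (-1.08)) = 0.951.
μ = -0.844 − (-1.08)·0.951 = 0.183.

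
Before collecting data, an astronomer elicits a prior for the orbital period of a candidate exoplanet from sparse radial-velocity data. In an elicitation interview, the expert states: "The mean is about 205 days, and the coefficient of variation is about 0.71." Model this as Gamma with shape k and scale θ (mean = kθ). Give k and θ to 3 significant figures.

k ≈ 1.98, θ ≈ 103

For Gamma(k, scale θ): mean = kθ, variance = kθ², so CV = 1/√k.
CV = 0.71, hence k = 1/CV² = 1.98.
Then θ = mean/k = 205/1.98 = 103.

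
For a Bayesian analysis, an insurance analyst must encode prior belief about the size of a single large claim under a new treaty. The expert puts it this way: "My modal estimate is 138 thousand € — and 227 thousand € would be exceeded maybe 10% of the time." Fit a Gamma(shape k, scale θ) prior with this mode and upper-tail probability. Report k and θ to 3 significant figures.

Gamma(k,θ) with k>1 has mode (k−1)θ, so θ = 138/(k−1).
Need P(X < 227) = 0.9 with θ tied to k this way. Start at k = 2, θ = 138: P(X<227) ≈ 0.489.
Too low — raise k to concentrate. Iterating converges to k ≈ 8.61.
Then θ = 138/(8.61−1) ≈ 18.1.

k ≈ 8.61, θ ≈ 18.1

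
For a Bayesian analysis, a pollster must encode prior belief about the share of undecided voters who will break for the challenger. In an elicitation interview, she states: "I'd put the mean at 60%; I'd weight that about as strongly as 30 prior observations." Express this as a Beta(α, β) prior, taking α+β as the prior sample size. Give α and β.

α = 18, β = 12

Under the effective-sample-size interpretation, Beta(α, β) has prior mean α/(α+β) and prior sample size α+β.
So α+β = 30 and α/(α+β) = 0.6, giving α = 0.6·30 = 18 and β = 30 − 18 = 12.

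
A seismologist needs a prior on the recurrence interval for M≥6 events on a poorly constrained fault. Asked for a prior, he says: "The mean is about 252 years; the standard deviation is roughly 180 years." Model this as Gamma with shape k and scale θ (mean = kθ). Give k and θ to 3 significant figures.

k ≈ 1.96, θ ≈ 129

For Gamma(k, scale θ): mean = kθ, variance = kθ², so CV = 1/√k.
CV = SD/mean = 180/252 = 0.7143, hence k = 1/CV² = 1.96.
Then θ = mean/k = 252/1.96 = 129.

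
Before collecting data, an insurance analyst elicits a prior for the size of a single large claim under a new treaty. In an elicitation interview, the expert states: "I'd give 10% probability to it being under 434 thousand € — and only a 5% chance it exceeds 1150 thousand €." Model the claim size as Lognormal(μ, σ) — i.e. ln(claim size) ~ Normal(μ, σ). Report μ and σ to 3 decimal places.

μ ≈ 6.500, σ ≈ 0.333

If T ~ Lognormal(μ,σ) then ln T ~ Normal(μ,σ), so the p-quantile of ln T is μ + z_p·σ.
ln(434) = 6.073 and ln(1150) = 7.048; z_{0.1} = -1.282, z_{0.95} = 1.645.
σ = (7.048 − 6.073)/(1.645 − (-1.282)) = 0.333.
μ = 6.073 − (-1.282)·0.333 = 6.500.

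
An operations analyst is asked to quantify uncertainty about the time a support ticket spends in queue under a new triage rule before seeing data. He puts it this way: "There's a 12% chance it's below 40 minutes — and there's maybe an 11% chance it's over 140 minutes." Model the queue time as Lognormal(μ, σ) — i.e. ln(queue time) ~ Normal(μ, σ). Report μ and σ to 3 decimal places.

μ ≈ 4.302, σ ≈ 0.522

If T ~ Lognormal(μ,σ) then ln T ~ Normal(μ,σ), so the p-quantile of ln T is μ + z_p·σ.
ln(40) = 3.689 and ln(140) = 4.942; z_{0.12} = -1.175, z_{0.89} = 1.227.
σ = (4.942 − 3.689)/(1.227 − (-1.175)) = 0.522.
μ = 3.689 − (-1.175)·0.522 = 4.302.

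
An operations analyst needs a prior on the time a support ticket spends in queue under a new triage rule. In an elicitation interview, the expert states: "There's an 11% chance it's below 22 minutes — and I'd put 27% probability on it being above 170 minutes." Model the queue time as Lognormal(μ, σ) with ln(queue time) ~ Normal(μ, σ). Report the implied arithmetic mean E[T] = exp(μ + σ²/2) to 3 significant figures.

If T ~ Lognormal(μ,σ) then ln T ~ Normal(μ,σ), so the p-quantile of ln T is μ + z_p·σ.
ln(22) = 3.091 and ln(170) = 5.136; z_{0.11} = -1.227, z_{0.73} = 0.6128.
σ = (5.136 − 3.091)/(0.6128 − (-1.227)) = 1.112.
μ = 3.091 − (-1.227)·1.112 = 4.455.
E[T] = exp(μ + σ²/2) = exp(4.455 + 0.6179) = 160 minutes.

E[T] ≈ 160 minutes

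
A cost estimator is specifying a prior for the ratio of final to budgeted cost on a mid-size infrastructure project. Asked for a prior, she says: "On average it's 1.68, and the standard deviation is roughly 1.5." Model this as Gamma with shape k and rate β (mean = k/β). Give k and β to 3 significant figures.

k ≈ 1.25, β ≈ 0.747

For Gamma(k, rate β): mean = k/β, variance = k/β², so CV = 1/√k.
CV = SD/mean = 1.5/1.68 = 0.8929, hence k = 1/CV² = 1.25.
Then β = k/mean = 1.25/1.68 = 0.747.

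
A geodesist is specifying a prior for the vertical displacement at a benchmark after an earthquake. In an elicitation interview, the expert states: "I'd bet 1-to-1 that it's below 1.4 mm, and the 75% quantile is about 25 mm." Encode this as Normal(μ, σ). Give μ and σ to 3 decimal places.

For Normal(μ,σ), the p-quantile is μ + z_p·σ. Here z_{0.5} = 0, z_{0.75} = 0.6745.
So 1.4 = μ + 0σ and 25 = μ + 0.6745σ.
Subtracting: σ = (25 − 1.4)/(0.6745 − (0)) = 34.989.
Then μ = 1.4 − (0)·34.989 = 1.400.

μ = 1.400, σ = 34.989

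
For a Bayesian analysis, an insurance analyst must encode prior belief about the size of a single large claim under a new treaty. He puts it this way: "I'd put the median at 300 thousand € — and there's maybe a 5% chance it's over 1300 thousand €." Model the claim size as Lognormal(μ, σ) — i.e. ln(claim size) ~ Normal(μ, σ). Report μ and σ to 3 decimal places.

μ ≈ 5.704, σ ≈ 0.891

If T ~ Lognormal(μ,σ) then ln T ~ Normal(μ,σ), so the p-quantile of ln T is μ + z_p·σ.
ln(300) = 5.704 and ln(1300) = 7.17; z_{0.5} = 0, z_{0.95} = 1.645.
σ = (7.17 − 5.704)/(1.645 − (0)) = 0.891.
μ = 5.704 − (0)·0.891 = 5.704.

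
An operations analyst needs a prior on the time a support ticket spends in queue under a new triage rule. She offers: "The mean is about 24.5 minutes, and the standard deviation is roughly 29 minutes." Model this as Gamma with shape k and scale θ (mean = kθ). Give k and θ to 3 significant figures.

For Gamma(k, scale θ): mean = kθ, variance = kθ², so CV = 1/√k.
CV = SD/mean = 29/24.5 = 1.184, hence k = 1/CV² = 0.714.
Then θ = mean/k = 24.5/0.714 = 34.3.

k ≈ 0.714, θ ≈ 34.3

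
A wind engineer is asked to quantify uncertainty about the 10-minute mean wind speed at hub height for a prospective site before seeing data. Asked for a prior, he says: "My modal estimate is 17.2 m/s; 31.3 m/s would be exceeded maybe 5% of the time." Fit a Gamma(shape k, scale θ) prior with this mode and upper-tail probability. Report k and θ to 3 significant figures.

k ≈ 8.77, θ ≈ 2.21

Gamma(k,θ) with k>1 has mode (k−1)θ, so θ = 17.2/(k−1).
Need P(X < 31.3) = 0.95 with θ tied to k this way. Start at k = 2, θ = 17.2: P(X<31.3) ≈ 0.543.
Too low — raise k to concentrate. Iterating converges to k ≈ 8.77.
Then θ = 17.2/(8.77−1) ≈ 2.21.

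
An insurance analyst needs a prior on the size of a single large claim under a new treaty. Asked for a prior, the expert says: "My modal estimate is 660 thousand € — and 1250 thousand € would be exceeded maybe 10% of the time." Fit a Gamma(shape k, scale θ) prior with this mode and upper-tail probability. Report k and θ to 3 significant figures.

k ≈ 5.69, θ ≈ 141

Gamma(k,θ) with k>1 has mode (k−1)θ, so θ = 660/(k−1).
Need P(X < 1250) = 0.9 with θ tied to k this way. Start at k = 2, θ = 660: P(X<1250) ≈ 0.565.
Too low — raise k to concentrate. Iterating converges to k ≈ 5.69.
Then θ = 660/(5.69−1) ≈ 141.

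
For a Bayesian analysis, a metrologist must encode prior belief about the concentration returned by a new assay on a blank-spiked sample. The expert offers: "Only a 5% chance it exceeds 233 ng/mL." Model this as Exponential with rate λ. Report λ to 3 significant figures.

P(T > 233.0) = e^(−λ·233.0) = 0.05, so λ = −ln(0.05)/233.0 = 0.0129.

λ ≈ 0.0129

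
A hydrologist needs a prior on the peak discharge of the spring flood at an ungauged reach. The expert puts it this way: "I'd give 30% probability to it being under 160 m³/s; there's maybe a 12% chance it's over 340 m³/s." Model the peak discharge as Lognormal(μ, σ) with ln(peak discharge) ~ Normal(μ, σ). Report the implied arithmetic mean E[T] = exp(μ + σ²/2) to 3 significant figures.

If T ~ Lognormal(μ,σ) then ln T ~ Normal(μ,σ), so the p-quantile of ln T is μ + z_p·σ.
ln(160) = 5.075 and ln(340) = 5.829; z_{0.3} = -0.5244, z_{0.88} = 1.175.
σ = (5.829 − 5.075)/(1.175 − (-0.5244)) = 0.444.
μ = 5.075 − (-0.5244)·0.444 = 5.308.
E[T] = exp(μ + σ²/2) = exp(5.308 + 0.0984) = 223 m³/s.

E[T] ≈ 223 m³/s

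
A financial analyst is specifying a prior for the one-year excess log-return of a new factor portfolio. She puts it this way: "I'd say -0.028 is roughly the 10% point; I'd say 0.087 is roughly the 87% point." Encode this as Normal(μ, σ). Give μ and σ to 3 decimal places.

μ = 0.033, σ = 0.048

For Normal(μ,σ), the p-quantile is μ + z_p·σ. Here z_{0.1} = -1.282, z_{0.87} = 1.126.
So -0.028 = μ − 1.282σ and 0.087 = μ + 1.126σ.
Subtracting: σ = (0.087 − -0.028)/(1.126 − (-1.282)) = 0.048.
Then μ = -0.028 − (-1.282)·0.048 = 0.033.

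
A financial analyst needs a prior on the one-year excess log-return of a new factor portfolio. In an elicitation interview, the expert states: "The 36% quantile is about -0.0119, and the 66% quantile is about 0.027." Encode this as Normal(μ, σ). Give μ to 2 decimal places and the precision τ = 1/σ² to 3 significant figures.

μ = 0.01, τ = 393

The p-quantile of Normal(μ,σ) is μ + z_p·σ, with z_{0.36} = -0.3585 and z_{0.66} = 0.4125.
Eliminate σ: μ = (z₂·x₁ − z₁·x₂)/(z₂ − z₁) = (0.4125·-0.0119 − (-0.3585)·0.027)/0.7709 = 0.01.
Then σ = (x₂ − x₁)/(z₂ − z₁) = (0.027 − -0.0119)/0.7709 = 0.05.
Precision τ = 1/σ² = 1/0.05046² = 393.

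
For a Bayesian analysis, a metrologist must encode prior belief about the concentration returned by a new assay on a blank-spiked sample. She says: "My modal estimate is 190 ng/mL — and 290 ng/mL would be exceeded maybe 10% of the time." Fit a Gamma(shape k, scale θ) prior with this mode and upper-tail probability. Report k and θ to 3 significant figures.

k ≈ 11.4, θ ≈ 18.2

Gamma(k,θ) with k>1 has mode (k−1)θ, so θ = 190/(k−1).
Need P(X < 290) = 0.9 with θ tied to k this way. Start at k = 2, θ = 190: P(X<290) ≈ 0.451.
Too low — raise k to concentrate. Iterating converges to k ≈ 11.4.
Then θ = 190/(11.4−1) ≈ 18.2.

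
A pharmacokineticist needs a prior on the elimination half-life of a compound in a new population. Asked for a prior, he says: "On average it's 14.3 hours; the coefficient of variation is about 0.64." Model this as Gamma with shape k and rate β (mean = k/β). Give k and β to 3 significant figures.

k ≈ 2.44, β ≈ 0.171

For Gamma(k, rate β): mean = k/β, variance = k/β², so CV = 1/√k.
CV = 0.64, hence k = 1/CV² = 2.44.
Then β = k/mean = 2.44/14.3 = 0.171.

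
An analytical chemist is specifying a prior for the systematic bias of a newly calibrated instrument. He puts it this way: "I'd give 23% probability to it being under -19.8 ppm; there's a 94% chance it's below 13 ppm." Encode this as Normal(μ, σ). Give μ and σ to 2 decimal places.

The p-quantile of Normal(μ,σ) is μ + z_p·σ, with z_{0.23} = -0.7388 and z_{0.94} = 1.555.
Eliminate σ: μ = (z₂·x₁ − z₁·x₂)/(z₂ − z₁) = (1.555·-19.8 − (-0.7388)·13)/2.294 = -9.23.
Then σ = (x₂ − x₁)/(z₂ − z₁) = (13 − -19.8)/2.294 = 14.30.

μ = -9.23, σ = 14.30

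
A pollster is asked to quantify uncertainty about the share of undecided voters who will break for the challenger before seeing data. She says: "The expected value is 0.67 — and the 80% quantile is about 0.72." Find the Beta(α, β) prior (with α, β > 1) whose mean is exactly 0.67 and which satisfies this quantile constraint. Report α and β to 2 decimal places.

α ≈ 42.81, β ≈ 21.08

With mean 0.67 fixed, write α = 0.67s, β = 0.33s where s = α+β.
Need P(θ < 0.72) = 0.8 under Beta(0.67s, 0.33s). Normal approximation: (q−m)/√(m(1−m)/s) ≈ z_{0.8} = 0.842, so s ≈ 0.67·0.33·(0.842)²/(0.72−0.67)² = 62.6.
At s = 62.6: P(θ<0.72) ≈ 0.797. Adjusting to match 0.8 gives s ≈ 63.89.
So α = 0.67·63.89 ≈ 42.81, β = 0.33·63.89 ≈ 21.08.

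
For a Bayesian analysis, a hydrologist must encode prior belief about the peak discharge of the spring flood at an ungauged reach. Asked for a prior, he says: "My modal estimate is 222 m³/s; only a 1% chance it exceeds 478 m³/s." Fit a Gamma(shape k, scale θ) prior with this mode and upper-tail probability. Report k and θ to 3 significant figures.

k ≈ 9.23, θ ≈ 27

Gamma(k,θ) with k>1 has mode (k−1)θ, so θ = 222/(k−1).
Need P(X < 478) = 0.99 with θ tied to k this way. Start at k = 2, θ = 222: P(X<478) ≈ 0.634.
Too low — raise k to concentrate. Iterating converges to k ≈ 9.23.
Then θ = 222/(9.23−1) ≈ 27.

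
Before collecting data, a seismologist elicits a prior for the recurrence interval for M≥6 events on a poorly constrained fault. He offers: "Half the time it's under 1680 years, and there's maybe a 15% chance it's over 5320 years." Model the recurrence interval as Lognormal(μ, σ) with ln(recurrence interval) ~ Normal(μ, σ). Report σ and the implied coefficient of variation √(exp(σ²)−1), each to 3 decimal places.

σ ≈ 1.112, CV ≈ 1.564

If T ~ Lognormal(μ,σ) then ln T ~ Normal(μ,σ), so the p-quantile of ln T is μ + z_p·σ.
ln(1680) = 7.427 and ln(5320) = 8.579; z_{0.5} = 0, z_{0.85} = 1.036.
σ = (8.579 − 7.427)/(1.036 − (0)) = 1.112.
μ = 7.427 − (0)·1.112 = 7.427.
CV = √(exp(σ²)−1) = √(exp(1.2369)−1) = 1.564.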